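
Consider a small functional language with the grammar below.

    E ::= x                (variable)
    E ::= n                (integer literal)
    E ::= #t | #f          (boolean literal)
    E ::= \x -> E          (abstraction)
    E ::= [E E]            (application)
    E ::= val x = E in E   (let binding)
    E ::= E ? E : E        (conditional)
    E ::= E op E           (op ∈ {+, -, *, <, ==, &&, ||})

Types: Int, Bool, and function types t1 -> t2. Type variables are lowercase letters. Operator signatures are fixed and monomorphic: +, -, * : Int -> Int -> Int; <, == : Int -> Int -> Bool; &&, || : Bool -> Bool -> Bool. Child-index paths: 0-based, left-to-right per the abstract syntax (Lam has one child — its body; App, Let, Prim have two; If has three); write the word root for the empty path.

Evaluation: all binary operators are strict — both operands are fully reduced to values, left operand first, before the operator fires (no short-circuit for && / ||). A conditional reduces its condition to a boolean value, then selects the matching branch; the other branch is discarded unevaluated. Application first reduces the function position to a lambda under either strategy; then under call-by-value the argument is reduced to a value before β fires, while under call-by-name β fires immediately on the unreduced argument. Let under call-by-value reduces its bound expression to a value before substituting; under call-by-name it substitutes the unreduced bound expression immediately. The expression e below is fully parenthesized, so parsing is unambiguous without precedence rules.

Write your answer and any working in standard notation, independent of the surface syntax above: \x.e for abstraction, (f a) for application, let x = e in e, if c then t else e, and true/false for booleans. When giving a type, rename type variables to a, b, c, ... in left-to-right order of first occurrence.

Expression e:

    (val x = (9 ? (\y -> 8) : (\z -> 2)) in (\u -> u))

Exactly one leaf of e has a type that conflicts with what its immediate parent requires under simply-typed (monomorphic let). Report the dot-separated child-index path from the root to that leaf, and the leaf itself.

Answer: 0.0 : 9

Working:
  unify Int ~ Bool
  FAIL: mismatch Int ~ Bool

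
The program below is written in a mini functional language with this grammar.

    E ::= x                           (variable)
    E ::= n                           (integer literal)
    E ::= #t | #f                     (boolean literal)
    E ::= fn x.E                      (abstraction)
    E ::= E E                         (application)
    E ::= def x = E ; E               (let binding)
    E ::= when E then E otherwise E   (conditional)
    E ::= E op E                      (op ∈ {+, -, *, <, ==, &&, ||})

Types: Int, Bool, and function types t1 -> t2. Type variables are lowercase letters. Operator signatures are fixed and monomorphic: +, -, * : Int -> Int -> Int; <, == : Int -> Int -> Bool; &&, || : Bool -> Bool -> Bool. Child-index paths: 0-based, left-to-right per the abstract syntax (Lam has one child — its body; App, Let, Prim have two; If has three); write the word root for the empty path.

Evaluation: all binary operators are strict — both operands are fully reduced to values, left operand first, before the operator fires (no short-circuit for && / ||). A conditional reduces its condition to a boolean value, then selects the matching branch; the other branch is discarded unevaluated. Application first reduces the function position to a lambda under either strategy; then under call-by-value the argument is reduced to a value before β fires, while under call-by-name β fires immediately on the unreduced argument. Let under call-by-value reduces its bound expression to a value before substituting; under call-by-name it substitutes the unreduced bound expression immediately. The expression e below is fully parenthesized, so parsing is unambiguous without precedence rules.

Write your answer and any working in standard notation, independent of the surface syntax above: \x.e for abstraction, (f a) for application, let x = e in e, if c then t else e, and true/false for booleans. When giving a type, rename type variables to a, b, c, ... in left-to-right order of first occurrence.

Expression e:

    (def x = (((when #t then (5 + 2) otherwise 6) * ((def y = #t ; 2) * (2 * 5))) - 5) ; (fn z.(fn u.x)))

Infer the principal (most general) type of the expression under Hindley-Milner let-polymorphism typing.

Trace:
  unify Bool ~ Bool
  unify Int ~ Int
  unify Int ~ Int
  unify Int ~ Int
  unify Int ~ Int
let y : Bool
  unify Int ~ Int
  unify Int ~ Int
  unify Int ~ Int
  unify Int ~ Int
  unify Int ~ Int
  unify Int ~ Int
  unify Int ~ Int
let x : Int
x : Int
\u._ : b -> Int
\z._ : a -> b -> Int

Answer: a -> b -> Int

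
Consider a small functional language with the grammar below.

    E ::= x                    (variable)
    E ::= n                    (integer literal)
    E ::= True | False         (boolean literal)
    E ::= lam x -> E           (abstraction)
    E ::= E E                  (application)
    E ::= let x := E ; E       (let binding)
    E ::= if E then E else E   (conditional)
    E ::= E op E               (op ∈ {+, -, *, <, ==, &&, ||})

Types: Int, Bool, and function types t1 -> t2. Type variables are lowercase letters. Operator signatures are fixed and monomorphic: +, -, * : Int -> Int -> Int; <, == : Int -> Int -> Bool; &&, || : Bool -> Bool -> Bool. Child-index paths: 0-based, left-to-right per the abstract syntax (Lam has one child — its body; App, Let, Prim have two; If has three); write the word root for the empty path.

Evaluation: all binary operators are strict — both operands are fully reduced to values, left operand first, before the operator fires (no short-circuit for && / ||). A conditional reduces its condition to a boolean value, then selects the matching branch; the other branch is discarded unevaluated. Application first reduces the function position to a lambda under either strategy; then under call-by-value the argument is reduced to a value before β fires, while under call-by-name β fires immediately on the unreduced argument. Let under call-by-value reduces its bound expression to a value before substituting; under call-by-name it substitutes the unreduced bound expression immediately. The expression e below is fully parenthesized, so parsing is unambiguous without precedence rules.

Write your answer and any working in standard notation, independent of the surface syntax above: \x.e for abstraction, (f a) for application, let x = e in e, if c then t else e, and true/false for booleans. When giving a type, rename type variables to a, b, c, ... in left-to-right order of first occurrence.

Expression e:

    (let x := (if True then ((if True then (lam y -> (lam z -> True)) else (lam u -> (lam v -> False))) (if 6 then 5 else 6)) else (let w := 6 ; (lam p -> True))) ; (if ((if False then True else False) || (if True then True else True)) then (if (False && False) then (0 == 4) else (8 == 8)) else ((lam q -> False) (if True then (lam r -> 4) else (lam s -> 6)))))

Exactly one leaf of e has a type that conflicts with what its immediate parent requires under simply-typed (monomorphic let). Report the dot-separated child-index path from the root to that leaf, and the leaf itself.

Answer: 0.1.1.0 : 6

Derivation:
  unify Bool ~ Bool
  unify Bool ~ Bool
\z._ : b -> Bool
\y._ : a -> b -> Bool
\v._ : d -> Bool
\u._ : c -> d -> Bool
  unify a -> b -> Bool ~ c -> d -> Bool
  unify a ~ c
  unify b -> Bool ~ d -> Bool
  unify b ~ d
  unify Bool ~ Bool
  unify Int ~ Bool
  FAIL: mismatch Int ~ Bool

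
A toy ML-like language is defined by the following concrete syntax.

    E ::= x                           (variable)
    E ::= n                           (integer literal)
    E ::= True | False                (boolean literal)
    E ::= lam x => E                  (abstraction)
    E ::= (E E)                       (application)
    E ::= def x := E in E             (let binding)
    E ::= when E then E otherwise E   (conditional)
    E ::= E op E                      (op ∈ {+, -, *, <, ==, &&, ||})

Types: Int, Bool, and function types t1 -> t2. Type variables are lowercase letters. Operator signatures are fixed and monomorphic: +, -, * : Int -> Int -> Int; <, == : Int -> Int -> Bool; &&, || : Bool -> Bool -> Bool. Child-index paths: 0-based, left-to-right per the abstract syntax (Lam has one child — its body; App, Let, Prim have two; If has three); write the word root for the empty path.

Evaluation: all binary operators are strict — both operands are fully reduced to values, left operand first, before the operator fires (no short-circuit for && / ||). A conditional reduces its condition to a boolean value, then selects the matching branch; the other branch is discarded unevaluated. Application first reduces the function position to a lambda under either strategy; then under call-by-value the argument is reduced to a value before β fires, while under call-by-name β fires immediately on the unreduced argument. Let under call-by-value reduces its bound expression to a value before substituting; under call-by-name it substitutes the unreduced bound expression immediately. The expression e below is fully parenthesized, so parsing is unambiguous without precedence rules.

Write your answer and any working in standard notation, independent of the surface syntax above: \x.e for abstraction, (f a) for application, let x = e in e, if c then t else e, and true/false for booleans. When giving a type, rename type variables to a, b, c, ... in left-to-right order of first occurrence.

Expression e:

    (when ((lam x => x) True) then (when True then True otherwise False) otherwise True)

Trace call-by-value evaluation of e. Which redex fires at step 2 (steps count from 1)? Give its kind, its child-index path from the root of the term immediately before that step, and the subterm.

Trace:
step 0: (if ((\x.x) true) then (if true then true else false) else true)
step 1: [beta@0] (if true then (if true then true else false) else true)
step 2: [if@root] (if true then true else false)

Answer: if at root : (if true then (if true then true else false) else true)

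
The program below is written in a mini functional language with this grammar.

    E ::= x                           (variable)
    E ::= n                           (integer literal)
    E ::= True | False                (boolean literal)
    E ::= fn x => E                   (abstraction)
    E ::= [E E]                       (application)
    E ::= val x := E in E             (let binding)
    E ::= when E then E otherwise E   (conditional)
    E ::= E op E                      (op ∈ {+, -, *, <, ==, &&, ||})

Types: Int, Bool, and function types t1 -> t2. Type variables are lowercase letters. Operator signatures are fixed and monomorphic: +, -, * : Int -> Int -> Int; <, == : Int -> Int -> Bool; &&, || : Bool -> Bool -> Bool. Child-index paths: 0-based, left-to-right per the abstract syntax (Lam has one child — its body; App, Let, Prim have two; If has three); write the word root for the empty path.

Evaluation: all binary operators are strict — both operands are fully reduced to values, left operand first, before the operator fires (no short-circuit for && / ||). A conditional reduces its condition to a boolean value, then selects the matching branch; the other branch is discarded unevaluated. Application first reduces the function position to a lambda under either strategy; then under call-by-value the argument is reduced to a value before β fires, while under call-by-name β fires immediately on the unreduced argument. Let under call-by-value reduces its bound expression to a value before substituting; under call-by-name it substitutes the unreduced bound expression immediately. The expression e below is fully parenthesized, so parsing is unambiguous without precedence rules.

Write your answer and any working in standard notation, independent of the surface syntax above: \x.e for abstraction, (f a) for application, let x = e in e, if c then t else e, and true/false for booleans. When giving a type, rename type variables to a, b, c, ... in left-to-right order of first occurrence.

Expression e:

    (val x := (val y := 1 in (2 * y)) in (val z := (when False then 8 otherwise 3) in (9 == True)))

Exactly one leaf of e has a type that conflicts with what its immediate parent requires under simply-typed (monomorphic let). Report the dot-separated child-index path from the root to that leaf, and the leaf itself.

Answer: 1.1.1 : true

Derivation:
let y : Int
  unify Int ~ Int
y : Int
  unify Int ~ Int
let x : Int
  unify Bool ~ Bool
  unify Int ~ Int
let z : Int
  unify Int ~ Int
  unify Bool ~ Int
  FAIL: mismatch Bool ~ Int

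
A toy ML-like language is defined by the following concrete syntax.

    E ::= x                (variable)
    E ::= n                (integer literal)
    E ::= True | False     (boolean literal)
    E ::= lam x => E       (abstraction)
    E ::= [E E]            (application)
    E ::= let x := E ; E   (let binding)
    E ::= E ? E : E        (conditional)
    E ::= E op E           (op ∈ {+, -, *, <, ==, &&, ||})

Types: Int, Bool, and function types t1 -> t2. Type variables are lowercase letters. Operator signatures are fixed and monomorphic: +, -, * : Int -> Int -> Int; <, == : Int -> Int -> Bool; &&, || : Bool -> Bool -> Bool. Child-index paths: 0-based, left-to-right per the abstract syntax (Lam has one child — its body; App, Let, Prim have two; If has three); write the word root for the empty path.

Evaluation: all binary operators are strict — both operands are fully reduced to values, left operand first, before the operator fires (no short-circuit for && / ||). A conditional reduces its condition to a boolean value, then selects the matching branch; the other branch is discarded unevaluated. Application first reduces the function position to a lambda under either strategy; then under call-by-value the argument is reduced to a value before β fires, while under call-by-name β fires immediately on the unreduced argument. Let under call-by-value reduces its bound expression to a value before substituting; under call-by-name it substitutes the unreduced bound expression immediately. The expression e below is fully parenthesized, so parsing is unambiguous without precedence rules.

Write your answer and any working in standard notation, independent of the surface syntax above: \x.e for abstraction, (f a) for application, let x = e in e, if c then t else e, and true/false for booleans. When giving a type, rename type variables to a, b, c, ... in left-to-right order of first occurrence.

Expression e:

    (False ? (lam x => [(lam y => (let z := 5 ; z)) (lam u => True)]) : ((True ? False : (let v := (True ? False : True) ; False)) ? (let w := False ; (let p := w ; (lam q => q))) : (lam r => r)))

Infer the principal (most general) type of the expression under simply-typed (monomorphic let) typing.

Answer: Int -> Int

Trace:
  unify Bool ~ Bool
let z : Int
z : Int
\y._ : b -> Int
\u._ : c -> Bool
  unify b -> Int ~ (c -> Bool) -> d
  unify b ~ c -> Bool
  unify Int ~ d
_ _ : Int
\x._ : a -> Int
  unify Bool ~ Bool
  unify Bool ~ Bool
  unify Bool ~ Bool
let v : Bool
  unify Bool ~ Bool
  unify Bool ~ Bool
let w : Bool
w : Bool
let p : Bool
q : e
\q._ : e -> e
r : f
\r._ : f -> f
  unify e -> e ~ f -> f
  unify e ~ f
  unify f ~ f
  unify a -> Int ~ f -> f
  unify a ~ f
  unify Int ~ f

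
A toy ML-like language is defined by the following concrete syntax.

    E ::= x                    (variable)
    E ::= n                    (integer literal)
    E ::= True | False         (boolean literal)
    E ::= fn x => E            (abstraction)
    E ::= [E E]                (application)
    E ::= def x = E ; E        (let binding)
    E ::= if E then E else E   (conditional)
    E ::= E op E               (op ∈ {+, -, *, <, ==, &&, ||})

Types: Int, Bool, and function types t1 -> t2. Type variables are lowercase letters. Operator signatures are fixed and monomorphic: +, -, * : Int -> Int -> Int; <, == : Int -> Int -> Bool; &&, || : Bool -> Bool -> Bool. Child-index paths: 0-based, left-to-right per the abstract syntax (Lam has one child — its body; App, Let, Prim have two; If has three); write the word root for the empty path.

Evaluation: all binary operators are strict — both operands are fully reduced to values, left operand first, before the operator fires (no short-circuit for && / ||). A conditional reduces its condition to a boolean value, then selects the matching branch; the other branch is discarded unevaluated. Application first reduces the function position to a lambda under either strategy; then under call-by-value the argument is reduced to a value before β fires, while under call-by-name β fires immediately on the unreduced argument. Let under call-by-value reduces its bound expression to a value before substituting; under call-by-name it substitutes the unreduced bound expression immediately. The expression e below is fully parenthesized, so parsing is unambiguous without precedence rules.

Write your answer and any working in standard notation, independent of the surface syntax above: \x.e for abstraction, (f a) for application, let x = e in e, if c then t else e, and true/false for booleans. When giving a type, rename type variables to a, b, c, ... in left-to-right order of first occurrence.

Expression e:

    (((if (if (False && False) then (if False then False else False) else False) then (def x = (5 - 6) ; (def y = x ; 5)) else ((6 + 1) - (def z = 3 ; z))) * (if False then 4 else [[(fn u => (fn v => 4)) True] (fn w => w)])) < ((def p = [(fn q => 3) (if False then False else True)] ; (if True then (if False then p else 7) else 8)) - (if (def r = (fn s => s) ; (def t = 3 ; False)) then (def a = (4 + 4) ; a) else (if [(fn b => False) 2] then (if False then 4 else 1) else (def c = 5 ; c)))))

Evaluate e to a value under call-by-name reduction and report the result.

Answer: false

Derivation:
step 0: (((if (if (false && false) then (if false then false else false) else false) then (let x = (5 - 6) in (let y = x in 5)) else ((6 + 1) - (let z = 3 in z))) * (if false then 4 else (((\u.(\v.4)) true) (\w.w)))) < ((let p = ((\q.3) (if false then false else true)) in (if true then (if false then p else 7) else 8)) - (if (let r = (\s.s) in (let t = 3 in false)) then (let a = (4 + 4) in a) else (if ((\b.false) 2) then (if false then 4 else 1) else (let c = 5 in c)))))
step 1: [delta@0.0.0.0] (((if (if false then (if false then false else false) else false) then (let x = (5 - 6) in (let y = x in 5)) else ((6 + 1) - (let z = 3 in z))) * (if false then 4 else (((\u.(\v.4)) true) (\w.w)))) < ((let p = ((\q.3) (if false then false else true)) in (if true then (if false then p else 7) else 8)) - (if (let r = (\s.s) in (let t = 3 in false)) then (let a = (4 + 4) in a) else (if ((\b.false) 2) then (if false then 4 else 1) else (let c = 5 in c)))))
step 2: [if@0.0.0] (((if false then (let x = (5 - 6) in (let y = x in 5)) else ((6 + 1) - (let z = 3 in z))) * (if false then 4 else (((\u.(\v.4)) true) (\w.w)))) < ((let p = ((\q.3) (if false then false else true)) in (if true then (if false then p else 7) else 8)) - (if (let r = (\s.s) in (let t = 3 in false)) then (let a = (4 + 4) in a) else (if ((\b.false) 2) then (if false then 4 else 1) else (let c = 5 in c)))))
step 3: [if@0.0] ((((6 + 1) - (let z = 3 in z)) * (if false then 4 else (((\u.(\v.4)) true) (\w.w)))) < ((let p = ((\q.3) (if false then false else true)) in (if true then (if false then p else 7) else 8)) - (if (let r = (\s.s) in (let t = 3 in false)) then (let a = (4 + 4) in a) else (if ((\b.false) 2) then (if false then 4 else 1) else (let c = 5 in c)))))
step 4: [delta@0.0.0] (((7 - (let z = 3 in z)) * (if false then 4 else (((\u.(\v.4)) true) (\w.w)))) < ((let p = ((\q.3) (if false then false else true)) in (if true then (if false then p else 7) else 8)) - (if (let r = (\s.s) in (let t = 3 in false)) then (let a = (4 + 4) in a) else (if ((\b.false) 2) then (if false then 4 else 1) else (let c = 5 in c)))))
step 5: [let@0.0.1] (((7 - 3) * (if false then 4 else (((\u.(\v.4)) true) (\w.w)))) < ((let p = ((\q.3) (if false then false else true)) in (if true then (if false then p else 7) else 8)) - (if (let r = (\s.s) in (let t = 3 in false)) then (let a = (4 + 4) in a) else (if ((\b.false) 2) then (if false then 4 else 1) else (let c = 5 in c)))))
step 6: [delta@0.0] ((4 * (if false then 4 else (((\u.(\v.4)) true) (\w.w)))) < ((let p = ((\q.3) (if false then false else true)) in (if true then (if false then p else 7) else 8)) - (if (let r = (\s.s) in (let t = 3 in false)) then (let a = (4 + 4) in a) else (if ((\b.false) 2) then (if false then 4 else 1) else (let c = 5 in c)))))
step 7: [if@0.1] ((4 * (((\u.(\v.4)) true) (\w.w))) < ((let p = ((\q.3) (if false then false else true)) in (if true then (if false then p else 7) else 8)) - (if (let r = (\s.s) in (let t = 3 in false)) then (let a = (4 + 4) in a) else (if ((\b.false) 2) then (if false then 4 else 1) else (let c = 5 in c)))))
step 8: [beta@0.1.0] ((4 * ((\v.4) (\w.w))) < ((let p = ((\q.3) (if false then false else true)) in (if true then (if false then p else 7) else 8)) - (if (let r = (\s.s) in (let t = 3 in false)) then (let a = (4 + 4) in a) else (if ((\b.false) 2) then (if false then 4 else 1) else (let c = 5 in c)))))
step 9: [beta@0.1] ((4 * 4) < ((let p = ((\q.3) (if false then false else true)) in (if true then (if false then p else 7) else 8)) - (if (let r = (\s.s) in (let t = 3 in false)) then (let a = (4 + 4) in a) else (if ((\b.false) 2) then (if false then 4 else 1) else (let c = 5 in c)))))
step 10: [delta@0] (16 < ((let p = ((\q.3) (if false then false else true)) in (if true then (if false then p else 7) else 8)) - (if (let r = (\s.s) in (let t = 3 in false)) then (let a = (4 + 4) in a) else (if ((\b.false) 2) then (if false then 4 else 1) else (let c = 5 in c)))))
step 11: [let@1.0] (16 < ((if true then (if false then ((\q.3) (if false then false else true)) else 7) else 8) - (if (let r = (\s.s) in (let t = 3 in false)) then (let a = (4 + 4) in a) else (if ((\b.false) 2) then (if false then 4 else 1) else (let c = 5 in c)))))
step 12: [if@1.0] (16 < ((if false then ((\q.3) (if false then false else true)) else 7) - (if (let r = (\s.s) in (let t = 3 in false)) then (let a = (4 + 4) in a) else (if ((\b.false) 2) then (if false then 4 else 1) else (let c = 5 in c)))))
step 13: [if@1.0] (16 < (7 - (if (let r = (\s.s) in (let t = 3 in false)) then (let a = (4 + 4) in a) else (if ((\b.false) 2) then (if false then 4 else 1) else (let c = 5 in c)))))
step 14: [let@1.1.0] (16 < (7 - (if (let t = 3 in false) then (let a = (4 + 4) in a) else (if ((\b.false) 2) then (if false then 4 else 1) else (let c = 5 in c)))))
step 15: [let@1.1.0] (16 < (7 - (if false then (let a = (4 + 4) in a) else (if ((\b.false) 2) then (if false then 4 else 1) else (let c = 5 in c)))))
step 16: [if@1.1] (16 < (7 - (if ((\b.false) 2) then (if false then 4 else 1) else (let c = 5 in c))))
step 17: [beta@1.1.0] (16 < (7 - (if false then (if false then 4 else 1) else (let c = 5 in c))))
step 18: [if@1.1] (16 < (7 - (let c = 5 in c)))
step 19: [let@1.1] (16 < (7 - 5))
step 20: [delta@1] (16 < 2)
step 21: [delta@root] false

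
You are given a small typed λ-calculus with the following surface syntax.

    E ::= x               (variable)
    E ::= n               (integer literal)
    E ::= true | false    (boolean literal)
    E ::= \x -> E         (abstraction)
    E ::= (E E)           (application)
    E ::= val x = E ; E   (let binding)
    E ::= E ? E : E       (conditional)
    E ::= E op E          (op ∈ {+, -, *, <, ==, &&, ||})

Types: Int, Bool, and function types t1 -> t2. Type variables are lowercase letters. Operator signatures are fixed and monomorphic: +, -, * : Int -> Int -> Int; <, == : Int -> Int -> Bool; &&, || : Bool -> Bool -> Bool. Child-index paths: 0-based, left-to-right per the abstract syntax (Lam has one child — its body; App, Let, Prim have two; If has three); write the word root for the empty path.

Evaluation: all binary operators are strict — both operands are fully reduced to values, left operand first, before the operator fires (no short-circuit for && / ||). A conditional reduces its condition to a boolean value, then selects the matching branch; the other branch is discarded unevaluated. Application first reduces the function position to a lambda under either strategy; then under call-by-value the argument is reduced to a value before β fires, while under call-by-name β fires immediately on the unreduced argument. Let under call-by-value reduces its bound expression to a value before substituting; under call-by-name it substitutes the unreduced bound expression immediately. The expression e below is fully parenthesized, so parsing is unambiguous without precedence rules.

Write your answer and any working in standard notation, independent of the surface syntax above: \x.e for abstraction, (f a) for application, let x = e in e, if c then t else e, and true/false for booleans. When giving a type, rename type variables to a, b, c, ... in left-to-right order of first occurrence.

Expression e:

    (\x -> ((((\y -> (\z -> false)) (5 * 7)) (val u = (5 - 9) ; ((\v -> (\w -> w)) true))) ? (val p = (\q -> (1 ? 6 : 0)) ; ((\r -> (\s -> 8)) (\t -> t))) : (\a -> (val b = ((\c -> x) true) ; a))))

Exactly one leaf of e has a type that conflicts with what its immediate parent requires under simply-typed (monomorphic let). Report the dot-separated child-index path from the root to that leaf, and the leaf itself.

Answer: 0.1.0.0.0 : 1

Trace:
\z._ : c -> Bool
\y._ : b -> c -> Bool
  unify Int ~ Int
  unify Int ~ Int
  unify b -> c -> Bool ~ Int -> d
  unify b ~ Int
  unify c -> Bool ~ d
_ _ : c -> Bool
  unify Int ~ Int
  unify Int ~ Int
let u : Int
w : f
\w._ : f -> f
\v._ : e -> f -> f
  unify e -> f -> f ~ Bool -> g
  unify e ~ Bool
  unify f -> f ~ g
_ _ : f -> f
  unify c -> Bool ~ (f -> f) -> h
  unify c ~ f -> f
  unify Bool ~ h
_ _ : Bool
  unify Bool ~ Bool
  unify Int ~ Bool
  FAIL: mismatch Int ~ Bool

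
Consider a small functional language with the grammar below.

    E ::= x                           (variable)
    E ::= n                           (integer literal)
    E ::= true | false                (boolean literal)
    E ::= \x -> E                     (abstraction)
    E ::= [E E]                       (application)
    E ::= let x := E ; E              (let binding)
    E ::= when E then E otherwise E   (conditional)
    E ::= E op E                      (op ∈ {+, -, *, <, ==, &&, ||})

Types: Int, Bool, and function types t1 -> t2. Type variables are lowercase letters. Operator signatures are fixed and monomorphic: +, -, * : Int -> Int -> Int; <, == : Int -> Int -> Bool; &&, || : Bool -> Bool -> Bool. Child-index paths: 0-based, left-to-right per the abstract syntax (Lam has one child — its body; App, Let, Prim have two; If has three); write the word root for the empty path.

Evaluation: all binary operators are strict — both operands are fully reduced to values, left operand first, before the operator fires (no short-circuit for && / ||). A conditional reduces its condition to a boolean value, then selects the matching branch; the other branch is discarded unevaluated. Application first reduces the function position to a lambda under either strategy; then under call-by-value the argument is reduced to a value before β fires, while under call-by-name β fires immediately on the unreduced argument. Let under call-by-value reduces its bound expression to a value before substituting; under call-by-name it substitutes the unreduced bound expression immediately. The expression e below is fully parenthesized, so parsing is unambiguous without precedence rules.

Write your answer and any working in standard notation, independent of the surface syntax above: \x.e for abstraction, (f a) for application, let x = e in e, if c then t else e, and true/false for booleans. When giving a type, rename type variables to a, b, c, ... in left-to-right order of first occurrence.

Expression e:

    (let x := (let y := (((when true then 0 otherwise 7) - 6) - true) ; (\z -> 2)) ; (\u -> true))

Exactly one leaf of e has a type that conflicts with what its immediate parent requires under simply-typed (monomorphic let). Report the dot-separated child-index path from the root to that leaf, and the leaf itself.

Working:
  unify Bool ~ Bool
  unify Int ~ Int
  unify Int ~ Int
  unify Int ~ Int
  unify Int ~ Int
  unify Bool ~ Int
  FAIL: mismatch Bool ~ Int

Answer: 0.0.1 : true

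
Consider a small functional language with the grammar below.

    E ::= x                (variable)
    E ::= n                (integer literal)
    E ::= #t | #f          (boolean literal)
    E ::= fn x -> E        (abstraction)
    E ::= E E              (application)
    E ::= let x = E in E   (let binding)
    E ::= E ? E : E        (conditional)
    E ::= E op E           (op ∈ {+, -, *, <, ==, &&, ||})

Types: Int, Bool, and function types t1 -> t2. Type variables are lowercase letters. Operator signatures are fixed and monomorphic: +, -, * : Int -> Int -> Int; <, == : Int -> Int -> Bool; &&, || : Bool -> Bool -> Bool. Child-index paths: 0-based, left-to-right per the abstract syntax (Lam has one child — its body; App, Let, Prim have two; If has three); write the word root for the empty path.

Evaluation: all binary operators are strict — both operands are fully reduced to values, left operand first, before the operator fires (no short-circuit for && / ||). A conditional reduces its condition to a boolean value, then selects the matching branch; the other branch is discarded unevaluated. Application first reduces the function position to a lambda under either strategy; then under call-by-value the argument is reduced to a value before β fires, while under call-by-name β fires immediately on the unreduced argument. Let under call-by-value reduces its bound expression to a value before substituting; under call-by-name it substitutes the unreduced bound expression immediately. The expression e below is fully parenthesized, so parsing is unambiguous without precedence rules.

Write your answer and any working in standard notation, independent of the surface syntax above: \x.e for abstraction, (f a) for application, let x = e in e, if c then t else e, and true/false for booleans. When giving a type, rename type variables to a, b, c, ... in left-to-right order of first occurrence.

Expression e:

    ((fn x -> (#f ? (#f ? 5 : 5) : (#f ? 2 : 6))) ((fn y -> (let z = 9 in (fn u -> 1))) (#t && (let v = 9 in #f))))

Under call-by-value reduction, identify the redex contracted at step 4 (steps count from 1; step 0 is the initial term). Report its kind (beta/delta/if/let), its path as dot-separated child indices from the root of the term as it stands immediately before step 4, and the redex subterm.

Trace:
step 0: ((\x.(if false then (if false then 5 else 5) else (if false then 2 else 6))) ((\y.(let z = 9 in (\u.1))) (true && (let v = 9 in false))))
step 1: [let@1.1.1] ((\x.(if false then (if false then 5 else 5) else (if false then 2 else 6))) ((\y.(let z = 9 in (\u.1))) (true && false)))
step 2: [delta@1.1] ((\x.(if false then (if false then 5 else 5) else (if false then 2 else 6))) ((\y.(let z = 9 in (\u.1))) false))
step 3: [beta@1] ((\x.(if false then (if false then 5 else 5) else (if false then 2 else 6))) (let z = 9 in (\u.1)))
step 4: [let@1] ((\x.(if false then (if false then 5 else 5) else (if false then 2 else 6))) (\u.1))

Answer: let at 1 : (let z = 9 in (\u.1))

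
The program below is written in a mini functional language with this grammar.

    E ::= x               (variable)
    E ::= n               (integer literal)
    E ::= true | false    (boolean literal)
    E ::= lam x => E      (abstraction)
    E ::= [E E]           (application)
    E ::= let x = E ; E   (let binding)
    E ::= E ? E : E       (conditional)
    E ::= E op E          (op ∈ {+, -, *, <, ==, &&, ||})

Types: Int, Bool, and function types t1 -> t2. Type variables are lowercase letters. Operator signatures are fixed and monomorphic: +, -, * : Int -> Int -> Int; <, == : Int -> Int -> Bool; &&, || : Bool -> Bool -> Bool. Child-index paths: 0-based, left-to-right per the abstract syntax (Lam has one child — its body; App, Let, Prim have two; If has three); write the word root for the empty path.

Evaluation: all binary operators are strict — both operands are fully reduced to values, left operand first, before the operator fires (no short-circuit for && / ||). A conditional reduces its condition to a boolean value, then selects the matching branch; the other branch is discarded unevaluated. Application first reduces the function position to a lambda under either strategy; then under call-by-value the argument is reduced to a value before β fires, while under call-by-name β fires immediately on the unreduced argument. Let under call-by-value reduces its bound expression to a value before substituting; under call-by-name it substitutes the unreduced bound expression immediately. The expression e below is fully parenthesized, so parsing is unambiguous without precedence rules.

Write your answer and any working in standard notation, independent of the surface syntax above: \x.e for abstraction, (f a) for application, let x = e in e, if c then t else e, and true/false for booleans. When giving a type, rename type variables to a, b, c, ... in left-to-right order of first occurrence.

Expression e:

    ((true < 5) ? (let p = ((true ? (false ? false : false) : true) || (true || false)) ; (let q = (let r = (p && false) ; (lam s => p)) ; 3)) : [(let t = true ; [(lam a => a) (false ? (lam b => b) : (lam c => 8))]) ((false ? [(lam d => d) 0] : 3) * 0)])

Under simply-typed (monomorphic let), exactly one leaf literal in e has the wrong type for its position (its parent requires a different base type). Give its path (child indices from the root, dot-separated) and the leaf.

Answer: 0.0 : true

Trace:
  unify Bool ~ Int
  FAIL: mismatch Bool ~ Int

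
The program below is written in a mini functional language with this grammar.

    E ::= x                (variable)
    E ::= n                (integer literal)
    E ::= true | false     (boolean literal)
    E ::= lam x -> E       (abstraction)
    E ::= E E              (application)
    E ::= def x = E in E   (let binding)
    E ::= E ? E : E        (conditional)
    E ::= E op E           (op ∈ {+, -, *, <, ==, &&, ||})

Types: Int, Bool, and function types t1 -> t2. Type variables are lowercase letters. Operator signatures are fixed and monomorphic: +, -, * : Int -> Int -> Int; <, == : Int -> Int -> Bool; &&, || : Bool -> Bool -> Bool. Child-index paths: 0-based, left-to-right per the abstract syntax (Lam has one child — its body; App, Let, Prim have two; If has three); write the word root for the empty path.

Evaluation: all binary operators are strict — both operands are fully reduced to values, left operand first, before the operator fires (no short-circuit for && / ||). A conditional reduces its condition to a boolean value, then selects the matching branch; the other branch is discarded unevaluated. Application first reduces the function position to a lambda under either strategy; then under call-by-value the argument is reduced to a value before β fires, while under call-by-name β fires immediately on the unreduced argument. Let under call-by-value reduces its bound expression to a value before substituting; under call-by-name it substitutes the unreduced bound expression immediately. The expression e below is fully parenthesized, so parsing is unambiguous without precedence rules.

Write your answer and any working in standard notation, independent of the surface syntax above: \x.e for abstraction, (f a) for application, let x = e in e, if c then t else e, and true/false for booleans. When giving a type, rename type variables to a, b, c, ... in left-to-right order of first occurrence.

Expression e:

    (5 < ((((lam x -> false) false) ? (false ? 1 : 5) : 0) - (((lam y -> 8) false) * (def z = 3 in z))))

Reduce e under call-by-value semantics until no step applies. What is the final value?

Answer: false

Working:
step 0: (5 < ((if ((\x.false) false) then (if false then 1 else 5) else 0) - (((\y.8) false) * (let z = 3 in z))))
step 1: [beta@1.0.0] (5 < ((if false then (if false then 1 else 5) else 0) - (((\y.8) false) * (let z = 3 in z))))
step 2: [if@1.0] (5 < (0 - (((\y.8) false) * (let z = 3 in z))))
step 3: [beta@1.1.0] (5 < (0 - (8 * (let z = 3 in z))))
step 4: [let@1.1.1] (5 < (0 - (8 * 3)))
step 5: [delta@1.1] (5 < (0 - 24))
step 6: [delta@1] (5 < -24)
step 7: [delta@root] false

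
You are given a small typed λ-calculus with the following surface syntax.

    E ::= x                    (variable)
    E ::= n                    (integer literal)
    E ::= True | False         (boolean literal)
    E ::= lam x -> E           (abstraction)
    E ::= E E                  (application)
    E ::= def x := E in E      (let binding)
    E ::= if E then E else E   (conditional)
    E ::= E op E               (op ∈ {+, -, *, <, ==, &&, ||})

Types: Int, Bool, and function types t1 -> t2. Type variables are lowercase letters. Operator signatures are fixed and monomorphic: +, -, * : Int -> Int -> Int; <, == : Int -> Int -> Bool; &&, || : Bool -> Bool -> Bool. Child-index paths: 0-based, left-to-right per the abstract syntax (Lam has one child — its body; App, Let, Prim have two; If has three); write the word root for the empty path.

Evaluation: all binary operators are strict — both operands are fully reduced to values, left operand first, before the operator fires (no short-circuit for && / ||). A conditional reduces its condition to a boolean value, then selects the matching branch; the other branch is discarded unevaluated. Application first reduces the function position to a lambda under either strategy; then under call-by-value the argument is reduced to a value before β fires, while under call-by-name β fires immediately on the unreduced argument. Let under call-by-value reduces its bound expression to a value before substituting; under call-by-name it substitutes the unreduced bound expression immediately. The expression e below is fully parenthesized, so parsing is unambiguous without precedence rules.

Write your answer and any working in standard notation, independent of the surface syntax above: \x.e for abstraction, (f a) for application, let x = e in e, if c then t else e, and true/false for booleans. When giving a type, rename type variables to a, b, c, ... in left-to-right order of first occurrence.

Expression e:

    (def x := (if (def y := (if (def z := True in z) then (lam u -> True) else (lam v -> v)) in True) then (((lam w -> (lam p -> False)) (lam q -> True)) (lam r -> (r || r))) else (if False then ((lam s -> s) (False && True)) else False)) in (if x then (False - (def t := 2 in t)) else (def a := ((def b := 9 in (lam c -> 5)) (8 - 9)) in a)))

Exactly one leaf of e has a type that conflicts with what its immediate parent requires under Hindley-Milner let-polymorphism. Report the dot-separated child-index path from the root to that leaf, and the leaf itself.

Answer: 1.1.0 : false

Working:
let z : Bool
z : Bool
  unify Bool ~ Bool
\u._ : a -> Bool
v : b
\v._ : b -> b
  unify a -> Bool ~ b -> b
  unify a ~ b
  unify Bool ~ b
let y : Bool -> Bool
  unify Bool ~ Bool
\p._ : d -> Bool
\w._ : c -> d -> Bool
\q._ : e -> Bool
  unify c -> d -> Bool ~ (e -> Bool) -> f
  unify c ~ e -> Bool
  unify d -> Bool ~ f
_ _ : d -> Bool
r : g
  unify g ~ Bool
r : Bool
  unify Bool ~ Bool
\r._ : Bool -> Bool
  unify d -> Bool ~ (Bool -> Bool) -> h
  unify d ~ Bool -> Bool
  unify Bool ~ h
_ _ : Bool
  unify Bool ~ Bool
s : i
\s._ : i -> i
  unify Bool ~ Bool
  unify Bool ~ Bool
  unify i -> i ~ Bool -> j
  unify i ~ Bool
  unify Bool ~ j
_ _ : Bool
  unify Bool ~ Bool
  unify Bool ~ Bool
let x : Bool
x : Bool
  unify Bool ~ Bool
  unify Bool ~ Int
  FAIL: mismatch Bool ~ Int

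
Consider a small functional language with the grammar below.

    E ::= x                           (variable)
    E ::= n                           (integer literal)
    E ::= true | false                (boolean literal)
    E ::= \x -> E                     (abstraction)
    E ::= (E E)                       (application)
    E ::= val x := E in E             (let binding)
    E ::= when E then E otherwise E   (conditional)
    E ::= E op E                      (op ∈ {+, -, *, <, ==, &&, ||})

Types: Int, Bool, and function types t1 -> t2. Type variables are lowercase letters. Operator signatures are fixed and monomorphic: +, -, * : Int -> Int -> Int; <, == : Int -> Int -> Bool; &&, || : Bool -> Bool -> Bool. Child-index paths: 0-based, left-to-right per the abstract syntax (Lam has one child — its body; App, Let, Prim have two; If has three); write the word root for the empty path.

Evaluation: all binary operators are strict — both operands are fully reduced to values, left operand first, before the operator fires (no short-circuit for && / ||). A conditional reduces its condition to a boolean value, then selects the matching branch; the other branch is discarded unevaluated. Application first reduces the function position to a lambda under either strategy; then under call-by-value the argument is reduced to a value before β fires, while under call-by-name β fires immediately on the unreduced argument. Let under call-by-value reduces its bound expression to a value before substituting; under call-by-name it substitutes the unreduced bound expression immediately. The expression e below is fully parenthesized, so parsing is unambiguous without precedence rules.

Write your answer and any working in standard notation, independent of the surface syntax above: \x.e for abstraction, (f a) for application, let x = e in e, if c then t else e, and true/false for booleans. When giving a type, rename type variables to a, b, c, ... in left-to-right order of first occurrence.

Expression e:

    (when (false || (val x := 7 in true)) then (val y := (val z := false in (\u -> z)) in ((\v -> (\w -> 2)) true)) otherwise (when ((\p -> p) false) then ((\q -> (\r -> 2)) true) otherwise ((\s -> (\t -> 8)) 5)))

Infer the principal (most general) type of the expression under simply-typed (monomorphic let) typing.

Working:
  unify Bool ~ Bool
let x : Int
  unify Bool ~ Bool
  unify Bool ~ Bool
let z : Bool
z : Bool
\u._ : a -> Bool
let y : a -> Bool
\w._ : c -> Int
\v._ : b -> c -> Int
  unify b -> c -> Int ~ Bool -> d
  unify b ~ Bool
  unify c -> Int ~ d
_ _ : c -> Int
p : e
\p._ : e -> e
  unify e -> e ~ Bool -> f
  unify e ~ Bool
  unify Bool ~ f
_ _ : Bool
  unify Bool ~ Bool
\r._ : h -> Int
\q._ : g -> h -> Int
  unify g -> h -> Int ~ Bool -> i
  unify g ~ Bool
  unify h -> Int ~ i
_ _ : h -> Int
\t._ : k -> Int
\s._ : j -> k -> Int
  unify j -> k -> Int ~ Int -> l
  unify j ~ Int
  unify k -> Int ~ l
_ _ : k -> Int
  unify h -> Int ~ k -> Int
  unify h ~ k
  unify Int ~ Int
  unify c -> Int ~ k -> Int
  unify c ~ k
  unify Int ~ Int

Answer: a -> Int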